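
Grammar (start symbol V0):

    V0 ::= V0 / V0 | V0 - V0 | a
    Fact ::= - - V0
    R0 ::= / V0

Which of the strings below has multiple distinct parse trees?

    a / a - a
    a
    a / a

a / a - a: 2 trees
a: 1 tree
a / a: 1 tree

a / a - a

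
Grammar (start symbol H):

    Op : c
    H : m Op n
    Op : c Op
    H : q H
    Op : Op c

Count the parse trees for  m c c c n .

Parse trees for m c c c n:
  [H m [Op c [Op c [Op c]]] n]
  [H m [Op c [Op [Op c] c]] n]
  [H m [Op [Op c [Op c]] c] n]
  [H m [Op [Op [Op c] c] c] n]

4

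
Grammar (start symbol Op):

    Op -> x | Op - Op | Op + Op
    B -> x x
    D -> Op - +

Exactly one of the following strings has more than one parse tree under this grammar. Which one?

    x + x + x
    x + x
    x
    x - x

x + x + x: 2 trees
x + x: 1 tree
x: 1 tree
x - x: 1 tree

x + x + x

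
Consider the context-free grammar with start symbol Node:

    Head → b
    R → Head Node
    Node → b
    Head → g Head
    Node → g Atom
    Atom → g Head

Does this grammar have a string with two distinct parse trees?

(R is unreachable from Node, so its rules don't affect L(Node).) Restricted to the reachable nonterminals, every rule has the form A → t or A → t B, and no two rules for the same A share a first terminal. The grammar encodes a DFA — one run per string.

Unambiguous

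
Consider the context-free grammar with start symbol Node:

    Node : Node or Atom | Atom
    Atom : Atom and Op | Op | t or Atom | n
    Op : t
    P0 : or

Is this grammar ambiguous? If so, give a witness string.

Ambiguous

Witness: t or n

Derivation 1: Node ⇒ Node or Atom ⇒ Atom or Atom ⇒ Op or Atom ⇒ t or Atom ⇒ t or n
Derivation 2: Node ⇒ Atom ⇒ t or Atom ⇒ t or n

Two distinct leftmost derivations for the same string.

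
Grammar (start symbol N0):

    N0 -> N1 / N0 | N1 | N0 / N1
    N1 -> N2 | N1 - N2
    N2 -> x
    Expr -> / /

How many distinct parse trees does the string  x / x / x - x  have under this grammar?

Parse trees for x / x / x - x:
  [N0 [N1 [N2 x]] / [N0 [N1 [N2 x]] / [N0 [N1 [N1 [N2 x]] - [N2 x]]]]]
  [N0 [N1 [N2 x]] / [N0 [N0 [N1 [N2 x]]] / [N1 [N1 [N2 x]] - [N2 x]]]]
  [N0 [N0 [N1 [N2 x]] / [N0 [N1 [N2 x]]]] / [N1 [N1 [N2 x]] - [N2 x]]]
  [N0 [N0 [N0 [N1 [N2 x]]] / [N1 [N2 x]]] / [N1 [N1 [N2 x]] - [N2 x]]]

4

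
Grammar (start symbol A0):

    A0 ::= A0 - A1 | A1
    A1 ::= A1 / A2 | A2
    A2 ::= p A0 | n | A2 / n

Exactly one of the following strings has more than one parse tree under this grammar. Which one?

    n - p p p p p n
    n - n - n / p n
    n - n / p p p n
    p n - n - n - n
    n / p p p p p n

p n - n - n - n

n - p p p p p n: 1 tree
n - n - n / p n: 1 tree
n - n / p p p n: 1 tree
p n - n - n - n: 4 trees
n / p p p p p n: 1 tree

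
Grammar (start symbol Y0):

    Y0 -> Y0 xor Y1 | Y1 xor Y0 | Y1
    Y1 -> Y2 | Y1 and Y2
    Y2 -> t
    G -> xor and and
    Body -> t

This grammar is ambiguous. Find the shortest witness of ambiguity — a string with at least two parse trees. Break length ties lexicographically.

t xor t

length 1: no string has ≥2 trees
length 3: t xor t has 2 parse trees

Two derivations of t xor t:
  Y0 ⇒ Y0 xor Y1 ⇒ Y1 xor Y1 ⇒ Y2 xor Y1 ⇒ t xor Y1 ⇒ t xor Y2 ⇒ t xor t
  Y0 ⇒ Y1 xor Y0 ⇒ Y2 xor Y0 ⇒ t xor Y0 ⇒ t xor Y1 ⇒ t xor Y2 ⇒ t xor t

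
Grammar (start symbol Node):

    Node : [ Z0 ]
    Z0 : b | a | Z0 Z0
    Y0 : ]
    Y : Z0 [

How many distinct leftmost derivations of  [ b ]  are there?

1

Parse trees for [ b ]:
  [Node [ [Z0 b] ]]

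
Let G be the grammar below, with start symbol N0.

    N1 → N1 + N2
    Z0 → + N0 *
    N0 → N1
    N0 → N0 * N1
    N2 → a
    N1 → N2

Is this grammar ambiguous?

Unambiguous

Only N0, N1, N2 are reachable from N0; ignoring the rest: The grammar is stratified — N0 handles '*' (left-recursive), N1 handles '+', N2 atoms. Each operator has a fixed associativity and precedence level, so every string has one parse.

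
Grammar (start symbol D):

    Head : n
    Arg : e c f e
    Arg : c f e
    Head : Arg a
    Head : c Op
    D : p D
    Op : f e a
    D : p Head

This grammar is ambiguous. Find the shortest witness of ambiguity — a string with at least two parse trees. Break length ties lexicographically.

length 2: no string has ≥2 trees
length 3: no string has ≥2 trees
length 4: no string has ≥2 trees
length 5: p c f e a has 2 parse trees

Two derivations of p c f e a:
  D ⇒ p Head ⇒ p Arg a ⇒ p c f e a
  D ⇒ p Head ⇒ p c Op ⇒ p c f e a

p c f e a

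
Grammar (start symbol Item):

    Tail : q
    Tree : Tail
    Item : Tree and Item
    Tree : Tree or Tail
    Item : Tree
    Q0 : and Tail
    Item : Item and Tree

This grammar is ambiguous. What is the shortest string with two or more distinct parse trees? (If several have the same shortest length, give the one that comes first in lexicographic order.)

q and q

length 1: no string has ≥2 trees
length 3: q and q has 2 parse trees

Two derivations of q and q:
  Item ⇒ Tree and Item ⇒ Tail and Item ⇒ q and Item ⇒ q and Tree ⇒ q and Tail ⇒ q and q
  Item ⇒ Item and Tree ⇒ Tree and Tree ⇒ Tail and Tree ⇒ q and Tree ⇒ q and Tail ⇒ q and q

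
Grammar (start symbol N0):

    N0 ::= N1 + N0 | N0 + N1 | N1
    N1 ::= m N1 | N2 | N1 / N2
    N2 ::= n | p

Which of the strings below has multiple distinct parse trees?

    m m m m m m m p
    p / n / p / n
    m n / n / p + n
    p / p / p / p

m m m m m m m p: 1 tree
p / n / p / n: 1 tree
m n / n / p + n: 6 trees
p / p / p / p: 1 tree

m n / n / p + n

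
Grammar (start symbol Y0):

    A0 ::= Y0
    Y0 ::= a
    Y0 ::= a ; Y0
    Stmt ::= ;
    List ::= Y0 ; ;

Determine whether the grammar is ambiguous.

Only Y0 is reachable from Y0; ignoring the rest: Right-recursive list with a separator: after each atom, whether the separator follows determines the rule. One parse per string.

Unambiguous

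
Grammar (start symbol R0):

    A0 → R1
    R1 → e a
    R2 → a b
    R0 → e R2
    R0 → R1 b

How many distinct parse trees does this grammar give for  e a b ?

Parse trees for e a b:
  [R0 e [R2 a b]]
  [R0 [R1 e a] b]

2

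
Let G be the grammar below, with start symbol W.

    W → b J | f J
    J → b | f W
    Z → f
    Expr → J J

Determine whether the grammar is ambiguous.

Unambiguous

(Z, Expr are unreachable from W, so their rules don't affect L(W).) Each reachable nonterminal has at most one production per leading terminal, and all productions are right-linear; the derivation is determined token-by-token.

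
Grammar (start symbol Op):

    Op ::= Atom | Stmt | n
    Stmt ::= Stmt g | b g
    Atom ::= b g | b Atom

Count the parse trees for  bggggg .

1

Parse trees for bggggg:
  [Op [Stmt [Stmt [Stmt [Stmt [Stmt b g] g] g] g] g]]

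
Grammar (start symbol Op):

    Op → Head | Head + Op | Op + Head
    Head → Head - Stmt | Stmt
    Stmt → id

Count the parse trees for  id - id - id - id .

Parse trees for id - id - id - id:
  [Op [Head [Head [Head [Head [Stmt id]] - [Stmt id]] - [Stmt id]] - [Stmt id]]]

1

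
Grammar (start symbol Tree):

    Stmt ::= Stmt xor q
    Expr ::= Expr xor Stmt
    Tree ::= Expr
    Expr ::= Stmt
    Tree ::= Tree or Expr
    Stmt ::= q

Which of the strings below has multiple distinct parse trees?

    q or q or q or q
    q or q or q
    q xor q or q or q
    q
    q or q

q xor q or q or q

q or q or q or q: 1 tree
q or q or q: 1 tree
q xor q or q or q: 2 trees
q: 1 tree
q or q: 1 tree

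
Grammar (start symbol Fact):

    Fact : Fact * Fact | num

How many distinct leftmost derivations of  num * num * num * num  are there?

Parse trees for num * num * num * num:
  [Fact [Fact num] * [Fact [Fact num] * [Fact [Fact num] * [Fact num]]]]
  [Fact [Fact num] * [Fact [Fact [Fact num] * [Fact num]] * [Fact num]]]
  [Fact [Fact [Fact num] * [Fact num]] * [Fact [Fact num] * [Fact num]]]
  [Fact [Fact [Fact num] * [Fact [Fact num] * [Fact num]]] * [Fact num]]
  [Fact [Fact [Fact [Fact num] * [Fact num]] * [Fact num]] * [Fact num]]

5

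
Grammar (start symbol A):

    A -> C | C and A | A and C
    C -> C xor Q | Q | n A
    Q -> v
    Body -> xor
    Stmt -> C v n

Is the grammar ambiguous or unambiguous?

Witness: v and v

Derivation 1: A ⇒ C and A ⇒ Q and A ⇒ v and A ⇒ v and C ⇒ v and Q ⇒ v and v
Derivation 2: A ⇒ A and C ⇒ C and C ⇒ Q and C ⇒ v and C ⇒ v and Q ⇒ v and v

Two distinct leftmost derivations for the same string.

Ambiguous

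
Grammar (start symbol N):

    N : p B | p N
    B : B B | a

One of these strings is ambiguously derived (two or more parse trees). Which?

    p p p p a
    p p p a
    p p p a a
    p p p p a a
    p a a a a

p p p p a: 1 tree
p p p a: 1 tree
p p p a a: 1 tree
p p p p a a: 1 tree
p a a a a: 5 trees

p a a a a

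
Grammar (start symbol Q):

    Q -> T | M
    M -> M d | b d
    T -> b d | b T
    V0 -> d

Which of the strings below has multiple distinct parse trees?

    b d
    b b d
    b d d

b d: 2 trees
b b d: 1 tree
b d d: 1 tree

b d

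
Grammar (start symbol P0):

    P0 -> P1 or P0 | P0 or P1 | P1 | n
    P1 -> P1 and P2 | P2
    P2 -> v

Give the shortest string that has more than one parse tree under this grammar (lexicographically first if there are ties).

v or v

length 1: no string has ≥2 trees
length 3: v or v has 2 parse trees

Two derivations of v or v:
  P0 ⇒ P1 or P0 ⇒ P2 or P0 ⇒ v or P0 ⇒ v or P1 ⇒ v or P2 ⇒ v or v
  P0 ⇒ P0 or P1 ⇒ P1 or P1 ⇒ P2 or P1 ⇒ v or P1 ⇒ v or P2 ⇒ v or v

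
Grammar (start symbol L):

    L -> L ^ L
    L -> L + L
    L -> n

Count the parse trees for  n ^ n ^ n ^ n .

Parse trees for n ^ n ^ n ^ n:
  [L [L n] ^ [L [L n] ^ [L [L n] ^ [L n]]]]
  [L [L n] ^ [L [L [L n] ^ [L n]] ^ [L n]]]
  [L [L [L n] ^ [L n]] ^ [L [L n] ^ [L n]]]
  [L [L [L n] ^ [L [L n] ^ [L n]]] ^ [L n]]
  [L [L [L [L n] ^ [L n]] ^ [L n]] ^ [L n]]

5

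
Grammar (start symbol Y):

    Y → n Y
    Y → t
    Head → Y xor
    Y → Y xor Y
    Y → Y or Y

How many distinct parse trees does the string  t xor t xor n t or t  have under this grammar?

Parse trees for t xor t xor n t or t:
  [Y [Y t] xor [Y [Y t] xor [Y n [Y [Y t] or [Y t]]]]]
  [Y [Y t] xor [Y [Y t] xor [Y [Y n [Y t]] or [Y t]]]]
  [Y [Y t] xor [Y [Y [Y t] xor [Y n [Y t]]] or [Y t]]]
  [Y [Y [Y t] xor [Y t]] xor [Y n [Y [Y t] or [Y t]]]]
  [Y [Y [Y t] xor [Y t]] xor [Y [Y n [Y t]] or [Y t]]]
  [Y [Y [Y t] xor [Y [Y t] xor [Y n [Y t]]]] or [Y t]]
  [Y [Y [Y [Y t] xor [Y t]] xor [Y n [Y t]]] or [Y t]]

7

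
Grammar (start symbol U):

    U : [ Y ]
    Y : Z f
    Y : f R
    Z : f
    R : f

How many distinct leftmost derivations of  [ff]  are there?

2

Parse trees for [ff]:
  [U [ [Y [Z f] f] ]]
  [U [ [Y f [R f]] ]]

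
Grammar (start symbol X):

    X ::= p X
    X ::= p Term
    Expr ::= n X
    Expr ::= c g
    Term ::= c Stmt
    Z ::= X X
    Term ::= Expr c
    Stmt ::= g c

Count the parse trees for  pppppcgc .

Parse trees for pppppcgc:
  [X p [X p [X p [X p [X p [Term c [Stmt g c]]]]]]]
  [X p [X p [X p [X p [X p [Term [Expr c g] c]]]]]]

2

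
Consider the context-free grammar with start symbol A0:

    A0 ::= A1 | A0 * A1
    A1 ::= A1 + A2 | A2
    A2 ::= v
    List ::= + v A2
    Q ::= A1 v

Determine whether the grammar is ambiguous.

Unambiguous

(List, Q are unreachable from A0, so their rules don't affect L(A0).) The grammar is stratified — A0 handles '*' (left-recursive), A1 handles '+', A2 atoms. Each operator has a fixed associativity and precedence level, so every string has one parse.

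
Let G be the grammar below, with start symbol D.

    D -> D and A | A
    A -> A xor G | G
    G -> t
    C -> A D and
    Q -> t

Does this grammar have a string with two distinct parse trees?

Unambiguous

Only D, A, G are reachable from D; ignoring the rest: The grammar is stratified — D handles 'and' (left-recursive), A handles 'xor', G atoms. Each operator has a fixed associativity and precedence level, so every string has one parse.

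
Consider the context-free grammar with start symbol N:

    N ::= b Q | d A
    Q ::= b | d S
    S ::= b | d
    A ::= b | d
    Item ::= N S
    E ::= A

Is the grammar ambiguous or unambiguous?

(Item, E are unreachable from N, so their rules don't affect L(N).) Each reachable nonterminal has at most one production per leading terminal, and all productions are right-linear; the derivation is determined token-by-token.

Unambiguous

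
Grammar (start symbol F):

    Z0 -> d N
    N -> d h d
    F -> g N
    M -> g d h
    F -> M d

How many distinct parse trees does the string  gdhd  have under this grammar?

2

Parse trees for gdhd:
  [F g [N d h d]]
  [F [M g d h] d]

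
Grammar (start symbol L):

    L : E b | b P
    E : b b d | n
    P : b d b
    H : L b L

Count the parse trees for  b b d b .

2

Parse trees for b b d b:
  [L [E b b d] b]
  [L b [P b d b]]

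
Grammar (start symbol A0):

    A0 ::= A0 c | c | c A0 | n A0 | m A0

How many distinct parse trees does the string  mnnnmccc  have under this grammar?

29

Parse trees for mnnnmccc (showing first 6 of 29):
  [A0 [A0 [A0 m [A0 n [A0 n [A0 n [A0 m [A0 c]]]]]] c] c]
  [A0 [A0 m [A0 [A0 n [A0 n [A0 n [A0 m [A0 c]]]]] c]] c]
  [A0 [A0 m [A0 n [A0 [A0 n [A0 n [A0 m [A0 c]]]] c]]] c]
  [A0 [A0 m [A0 n [A0 n [A0 [A0 n [A0 m [A0 c]]] c]]]] c]
  [A0 [A0 m [A0 n [A0 n [A0 n [A0 [A0 m [A0 c]] c]]]]] c]
  [A0 [A0 m [A0 n [A0 n [A0 n [A0 m [A0 [A0 c] c]]]]]] c]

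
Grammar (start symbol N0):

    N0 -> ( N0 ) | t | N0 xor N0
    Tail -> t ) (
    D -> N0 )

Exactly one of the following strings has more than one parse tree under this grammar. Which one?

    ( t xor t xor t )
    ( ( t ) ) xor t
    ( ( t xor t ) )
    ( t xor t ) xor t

( t xor t xor t )

( t xor t xor t ): 2 trees
( ( t ) ) xor t: 1 tree
( ( t xor t ) ): 1 tree
( t xor t ) xor t: 1 tree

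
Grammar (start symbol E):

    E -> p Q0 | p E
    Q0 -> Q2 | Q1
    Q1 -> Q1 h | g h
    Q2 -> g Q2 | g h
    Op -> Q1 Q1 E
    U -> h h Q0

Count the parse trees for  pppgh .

Parse trees for pppgh:
  [E p [E p [E p [Q0 [Q2 g h]]]]]
  [E p [E p [E p [Q0 [Q1 g h]]]]]

2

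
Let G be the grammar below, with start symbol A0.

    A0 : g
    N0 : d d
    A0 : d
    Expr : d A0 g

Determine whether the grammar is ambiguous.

Only A0 is reachable from A0; ignoring the rest: Each reachable nonterminal has at most one production per leading terminal, and all productions are right-linear; the derivation is determined token-by-token.

Unambiguous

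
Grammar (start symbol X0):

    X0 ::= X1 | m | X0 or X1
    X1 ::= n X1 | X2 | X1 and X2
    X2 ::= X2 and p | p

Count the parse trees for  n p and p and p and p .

20

Parse trees for n p and p and p and p (showing first 6 of 20):
  [X0 [X1 n [X1 [X2 [X2 [X2 [X2 p] and p] and p] and p]]]]
  [X0 [X1 n [X1 [X1 [X2 p]] and [X2 [X2 [X2 p] and p] and p]]]]
  [X0 [X1 n [X1 [X1 [X2 [X2 p] and p]] and [X2 [X2 p] and p]]]]
  [X0 [X1 n [X1 [X1 [X1 [X2 p]] and [X2 p]] and [X2 [X2 p] and p]]]]
  [X0 [X1 n [X1 [X1 [X2 [X2 [X2 p] and p] and p]] and [X2 p]]]]
  [X0 [X1 n [X1 [X1 [X1 [X2 p]] and [X2 [X2 p] and p]] and [X2 p]]]]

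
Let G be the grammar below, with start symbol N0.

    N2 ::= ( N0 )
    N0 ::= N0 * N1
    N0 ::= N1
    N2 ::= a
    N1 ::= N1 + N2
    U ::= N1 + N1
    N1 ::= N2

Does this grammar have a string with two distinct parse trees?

Unambiguous

Only N0, N1, N2 are reachable from N0; ignoring the rest: N0 → N0 * N1 | N1  ;  N1 → N1 + N2 | N2  — a left-associative chain with N2 at the bottom. Each string factors uniquely by precedence.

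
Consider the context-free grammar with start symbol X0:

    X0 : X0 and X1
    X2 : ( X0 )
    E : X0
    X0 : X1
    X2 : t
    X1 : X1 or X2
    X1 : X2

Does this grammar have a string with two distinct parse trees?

Unambiguous

(E is unreachable from X0, so its rules don't affect L(X0).) The grammar is stratified — X0 handles 'and' (left-recursive), X1 handles 'or', X2 atoms. Each operator has a fixed associativity and precedence level, so every string has one parse.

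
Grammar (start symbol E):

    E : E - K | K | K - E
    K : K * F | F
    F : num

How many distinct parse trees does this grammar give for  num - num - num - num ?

8

Parse trees for num - num - num - num:
  [E [E [E [E [K [F num]]] - [K [F num]]] - [K [F num]]] - [K [F num]]]
  [E [E [E [K [F num]] - [E [K [F num]]]] - [K [F num]]] - [K [F num]]]
  [E [E [K [F num]] - [E [E [K [F num]]] - [K [F num]]]] - [K [F num]]]
  [E [E [K [F num]] - [E [K [F num]] - [E [K [F num]]]]] - [K [F num]]]
  [E [K [F num]] - [E [E [E [K [F num]]] - [K [F num]]] - [K [F num]]]]
  [E [K [F num]] - [E [E [K [F num]] - [E [K [F num]]]] - [K [F num]]]]
  [E [K [F num]] - [E [K [F num]] - [E [E [K [F num]]] - [K [F num]]]]]
  [E [K [F num]] - [E [K [F num]] - [E [K [F num]] - [E [K [F num]]]]]]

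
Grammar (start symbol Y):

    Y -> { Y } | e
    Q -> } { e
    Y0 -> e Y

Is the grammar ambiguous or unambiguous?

Only Y is reachable from Y; ignoring the rest: L(Y) is { openⁿ atom closeⁿ : n ≥ 0 }. The bracket depth fixes n, and the derivation is forced at every step.

Unambiguous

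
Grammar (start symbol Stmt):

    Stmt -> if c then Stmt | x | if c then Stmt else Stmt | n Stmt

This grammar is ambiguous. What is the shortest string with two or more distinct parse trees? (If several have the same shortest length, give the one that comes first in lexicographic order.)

length 1: no string has ≥2 trees
length 2: no string has ≥2 trees
length 3: no string has ≥2 trees
length 4: no string has ≥2 trees
length 5: no string has ≥2 trees
length 6: no string has ≥2 trees
length 7: no string has ≥2 trees
length 8: no string has ≥2 trees
length 9: if c then if c then x else x has 2 parse trees

Two derivations of if c then if c then x else x:
  Stmt ⇒ if c then Stmt ⇒ if c then if c then Stmt else Stmt ⇒ if c then if c then x else Stmt ⇒ if c then if c then x else x
  Stmt ⇒ if c then Stmt else Stmt ⇒ if c then if c then Stmt else Stmt ⇒ if c then if c then x else Stmt ⇒ if c then if c then x else x

if c then if c then x else x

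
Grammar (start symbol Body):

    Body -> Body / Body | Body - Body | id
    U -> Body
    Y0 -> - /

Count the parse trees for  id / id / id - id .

5

Parse trees for id / id / id - id:
  [Body [Body id] / [Body [Body id] / [Body [Body id] - [Body id]]]]
  [Body [Body id] / [Body [Body [Body id] / [Body id]] - [Body id]]]
  [Body [Body [Body id] / [Body id]] / [Body [Body id] - [Body id]]]
  [Body [Body [Body id] / [Body [Body id] / [Body id]]] - [Body id]]
  [Body [Body [Body [Body id] / [Body id]] / [Body id]] - [Body id]]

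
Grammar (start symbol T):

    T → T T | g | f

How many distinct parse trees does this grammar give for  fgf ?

2

Parse trees for fgf:
  [T [T f] [T [T g] [T f]]]
  [T [T [T f] [T g]] [T f]]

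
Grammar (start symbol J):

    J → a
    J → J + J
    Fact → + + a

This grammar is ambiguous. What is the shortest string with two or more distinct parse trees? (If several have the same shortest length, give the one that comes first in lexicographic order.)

a + a + a

length 1: no string has ≥2 trees
length 3: no string has ≥2 trees
length 5: a + a + a has 2 parse trees

Two derivations of a + a + a:
  J ⇒ J + J ⇒ a + J ⇒ a + J + J ⇒ a + a + J ⇒ a + a + a
  J ⇒ J + J ⇒ J + J + J ⇒ a + J + J ⇒ a + a + J ⇒ a + a + a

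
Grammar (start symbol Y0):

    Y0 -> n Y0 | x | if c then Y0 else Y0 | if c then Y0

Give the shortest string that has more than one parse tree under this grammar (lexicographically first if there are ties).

if c then if c then x else x

length 1: no string has ≥2 trees
length 2: no string has ≥2 trees
length 3: no string has ≥2 trees
length 4: no string has ≥2 trees
length 5: no string has ≥2 trees
length 6: no string has ≥2 trees
length 7: no string has ≥2 trees
length 8: no string has ≥2 trees
length 9: if c then if c then x else x has 2 parse trees

Two derivations of if c then if c then x else x:
  Y0 ⇒ if c then Y0 else Y0 ⇒ if c then if c then Y0 else Y0 ⇒ if c then if c then x else Y0 ⇒ if c then if c then x else x
  Y0 ⇒ if c then Y0 ⇒ if c then if c then Y0 else Y0 ⇒ if c then if c then x else Y0 ⇒ if c then if c then x else x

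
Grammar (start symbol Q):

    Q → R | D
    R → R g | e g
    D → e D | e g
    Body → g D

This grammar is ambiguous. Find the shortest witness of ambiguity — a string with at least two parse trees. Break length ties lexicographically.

length 2: e g has 2 parse trees

Two derivations of e g:
  Q ⇒ R ⇒ e g
  Q ⇒ D ⇒ e g

e g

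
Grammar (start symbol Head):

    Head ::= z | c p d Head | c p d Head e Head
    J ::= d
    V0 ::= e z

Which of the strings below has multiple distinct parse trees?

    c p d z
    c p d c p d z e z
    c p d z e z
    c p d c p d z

c p d z: 1 tree
c p d c p d z e z: 2 trees
c p d z e z: 1 tree
c p d c p d z: 1 tree

c p d c p d z e z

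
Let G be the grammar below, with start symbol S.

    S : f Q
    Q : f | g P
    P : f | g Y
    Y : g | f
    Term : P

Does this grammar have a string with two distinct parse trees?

(Term is unreachable from S, so its rules don't affect L(S).) Restricted to the reachable nonterminals, every rule has the form A → t or A → t B, and no two rules for the same A share a first terminal. The grammar encodes a DFA — one run per string.

Unambiguous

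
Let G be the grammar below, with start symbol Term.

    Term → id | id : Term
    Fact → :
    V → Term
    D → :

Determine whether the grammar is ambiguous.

Unambiguous

(Fact, V, D are unreachable from Term, so their rules don't affect L(Term).) The reachable grammar is A → atom sep A | atom. Each atom is followed by either the separator (recurse) or end-of-string (stop) — no choice point.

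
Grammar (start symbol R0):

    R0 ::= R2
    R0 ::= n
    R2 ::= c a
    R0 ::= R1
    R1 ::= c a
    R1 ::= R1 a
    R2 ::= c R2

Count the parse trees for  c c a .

1

Parse trees for c c a:
  [R0 [R2 c [R2 c a]]]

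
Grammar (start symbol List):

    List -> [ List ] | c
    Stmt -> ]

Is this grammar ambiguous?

(Stmt is unreachable from List, so its rules don't affect L(List).) Each string is a nest of matched brackets around a single atom. An opening bracket forces the recursive rule; an atom forces the base rule.

Unambiguous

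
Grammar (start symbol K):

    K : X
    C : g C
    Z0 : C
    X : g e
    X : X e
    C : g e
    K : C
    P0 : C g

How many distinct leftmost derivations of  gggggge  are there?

1

Parse trees for gggggge:
  [K [C g [C g [C g [C g [C g [C g e]]]]]]]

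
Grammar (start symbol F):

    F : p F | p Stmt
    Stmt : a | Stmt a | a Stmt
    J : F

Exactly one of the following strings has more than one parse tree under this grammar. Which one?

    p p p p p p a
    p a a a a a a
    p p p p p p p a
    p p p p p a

p a a a a a a

p p p p p p a: 1 tree
p a a a a a a: 32 trees
p p p p p p p a: 1 tree
p p p p p a: 1 tree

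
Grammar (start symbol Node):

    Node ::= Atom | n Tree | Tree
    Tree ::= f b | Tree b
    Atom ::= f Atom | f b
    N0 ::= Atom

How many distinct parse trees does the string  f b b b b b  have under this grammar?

1

Parse trees for f b b b b b:
  [Node [Tree [Tree [Tree [Tree [Tree f b] b] b] b] b]]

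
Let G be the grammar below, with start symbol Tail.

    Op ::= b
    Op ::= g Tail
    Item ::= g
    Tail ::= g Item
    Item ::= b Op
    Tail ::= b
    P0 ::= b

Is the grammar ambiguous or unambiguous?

Unambiguous

(P0 is unreachable from Tail, so its rules don't affect L(Tail).) Restricted to the reachable nonterminals, every rule has the form A → t or A → t B, and no two rules for the same A share a first terminal. The grammar encodes a DFA — one run per string.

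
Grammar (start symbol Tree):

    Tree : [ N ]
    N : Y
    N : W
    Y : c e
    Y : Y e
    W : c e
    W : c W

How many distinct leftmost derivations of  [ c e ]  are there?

Parse trees for [ c e ]:
  [Tree [ [N [Y c e]] ]]
  [Tree [ [N [W c e]] ]]

2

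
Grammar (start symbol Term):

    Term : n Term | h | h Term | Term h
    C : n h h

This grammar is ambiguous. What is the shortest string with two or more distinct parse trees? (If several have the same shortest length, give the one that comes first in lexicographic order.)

h h

length 1: no string has ≥2 trees
length 2: h h has 2 parse trees

Two derivations of h h:
  Term ⇒ h Term ⇒ h h
  Term ⇒ Term h ⇒ h h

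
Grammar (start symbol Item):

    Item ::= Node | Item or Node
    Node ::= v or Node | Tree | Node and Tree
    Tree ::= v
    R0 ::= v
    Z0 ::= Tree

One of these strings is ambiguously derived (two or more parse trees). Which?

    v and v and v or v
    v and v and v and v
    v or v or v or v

v or v or v or v

v and v and v or v: 1 tree
v and v and v and v: 1 tree
v or v or v or v: 8 trees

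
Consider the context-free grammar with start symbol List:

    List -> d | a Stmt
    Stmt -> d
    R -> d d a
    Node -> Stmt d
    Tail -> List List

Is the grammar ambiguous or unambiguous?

Unambiguous

(R, Node, Tail are unreachable from List, so their rules don't affect L(List).) Each reachable nonterminal has at most one production per leading terminal, and all productions are right-linear; the derivation is determined token-by-token.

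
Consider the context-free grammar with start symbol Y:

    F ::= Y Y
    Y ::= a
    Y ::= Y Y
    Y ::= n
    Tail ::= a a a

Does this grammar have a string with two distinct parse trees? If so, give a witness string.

Ambiguous

Witness: a a a

Derivation 1: Y ⇒ Y Y ⇒ a Y ⇒ a Y Y ⇒ a a Y ⇒ a a a
Derivation 2: Y ⇒ Y Y ⇒ Y Y Y ⇒ a Y Y ⇒ a a Y ⇒ a a a

Two distinct leftmost derivations for the same string.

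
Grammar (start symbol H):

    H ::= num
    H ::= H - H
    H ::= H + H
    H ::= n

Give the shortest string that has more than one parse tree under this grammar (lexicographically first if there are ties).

length 1: no string has ≥2 trees
length 3: no string has ≥2 trees
length 5: n + n + n has 2 parse trees

Two derivations of n + n + n:
  H ⇒ H + H ⇒ H + H + H ⇒ n + H + H ⇒ n + n + H ⇒ n + n + n
  H ⇒ H + H ⇒ n + H ⇒ n + H + H ⇒ n + n + H ⇒ n + n + n

n + n + n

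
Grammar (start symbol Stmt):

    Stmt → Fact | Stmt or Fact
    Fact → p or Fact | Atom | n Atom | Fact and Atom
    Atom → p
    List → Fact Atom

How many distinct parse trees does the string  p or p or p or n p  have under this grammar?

Parse trees for p or p or p or n p:
  [Stmt [Fact p or [Fact p or [Fact p or [Fact n [Atom p]]]]]]
  [Stmt [Stmt [Fact [Atom p]]] or [Fact p or [Fact p or [Fact n [Atom p]]]]]
  [Stmt [Stmt [Fact p or [Fact [Atom p]]]] or [Fact p or [Fact n [Atom p]]]]
  [Stmt [Stmt [Stmt [Fact [Atom p]]] or [Fact [Atom p]]] or [Fact p or [Fact n [Atom p]]]]
  [Stmt [Stmt [Fact p or [Fact p or [Fact [Atom p]]]]] or [Fact n [Atom p]]]
  [Stmt [Stmt [Stmt [Fact [Atom p]]] or [Fact p or [Fact [Atom p]]]] or [Fact n [Atom p]]]
  [Stmt [Stmt [Stmt [Fact p or [Fact [Atom p]]]] or [Fact [Atom p]]] or [Fact n [Atom p]]]
  [Stmt [Stmt [Stmt [Stmt [Fact [Atom p]]] or [Fact [Atom p]]] or [Fact [Atom p]]] or [Fact n [Atom p]]]

8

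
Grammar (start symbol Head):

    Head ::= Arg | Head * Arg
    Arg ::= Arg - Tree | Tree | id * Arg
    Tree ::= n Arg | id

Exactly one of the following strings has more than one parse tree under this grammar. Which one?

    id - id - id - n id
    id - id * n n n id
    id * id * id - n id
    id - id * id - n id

id - id - id - n id: 1 tree
id - id * n n n id: 1 tree
id * id * id - n id: 7 trees
id - id * id - n id: 1 tree

id * id * id - n id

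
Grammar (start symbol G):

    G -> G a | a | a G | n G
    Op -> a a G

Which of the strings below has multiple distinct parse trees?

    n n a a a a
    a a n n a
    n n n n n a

n n a a a a: 26 trees
a a n n a: 1 tree
n n n n n a: 1 tree

n n a a a a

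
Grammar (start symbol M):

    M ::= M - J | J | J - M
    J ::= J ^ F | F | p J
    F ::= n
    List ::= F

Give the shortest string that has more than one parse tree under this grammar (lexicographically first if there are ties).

n - n

length 1: no string has ≥2 trees
length 2: no string has ≥2 trees
length 3: n - n has 2 parse trees

Two derivations of n - n:
  M ⇒ M - J ⇒ J - J ⇒ F - J ⇒ n - J ⇒ n - F ⇒ n - n
  M ⇒ J - M ⇒ F - M ⇒ n - M ⇒ n - J ⇒ n - F ⇒ n - n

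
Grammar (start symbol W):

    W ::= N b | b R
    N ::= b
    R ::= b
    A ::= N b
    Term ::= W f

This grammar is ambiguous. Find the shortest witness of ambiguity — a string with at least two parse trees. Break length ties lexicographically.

b b

length 2: b b has 2 parse trees

Two derivations of b b:
  W ⇒ N b ⇒ b b
  W ⇒ b R ⇒ b b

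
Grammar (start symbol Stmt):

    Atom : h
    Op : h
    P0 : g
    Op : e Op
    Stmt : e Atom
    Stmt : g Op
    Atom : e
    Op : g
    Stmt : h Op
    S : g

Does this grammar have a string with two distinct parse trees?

Only Stmt, Op, Atom are reachable from Stmt; ignoring the rest: Restricted to the reachable nonterminals, every rule has the form A → t or A → t B, and no two rules for the same A share a first terminal. The grammar encodes a DFA — one run per string.

Unambiguous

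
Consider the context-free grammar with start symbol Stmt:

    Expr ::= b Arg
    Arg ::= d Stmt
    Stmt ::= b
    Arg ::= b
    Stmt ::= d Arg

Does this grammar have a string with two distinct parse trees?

Unambiguous

(Expr is unreachable from Stmt, so its rules don't affect L(Stmt).) The reachable rules are right-linear with at most one rule per (nonterminal, next-terminal) pair. Each input token forces the next rule, so parsing is deterministic.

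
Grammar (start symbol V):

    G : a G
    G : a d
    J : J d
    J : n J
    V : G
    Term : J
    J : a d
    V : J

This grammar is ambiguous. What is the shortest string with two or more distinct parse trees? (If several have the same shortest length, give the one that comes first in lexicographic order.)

length 2: a d has 2 parse trees

Two derivations of a d:
  V ⇒ G ⇒ a d
  V ⇒ J ⇒ a d

a d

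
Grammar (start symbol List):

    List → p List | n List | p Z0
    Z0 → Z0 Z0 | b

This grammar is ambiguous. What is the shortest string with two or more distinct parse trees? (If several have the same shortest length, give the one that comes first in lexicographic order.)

length 2: no string has ≥2 trees
length 3: no string has ≥2 trees
length 4: p b b b has 2 parse trees

Two derivations of p b b b:
  List ⇒ p Z0 ⇒ p Z0 Z0 ⇒ p Z0 Z0 Z0 ⇒ p b Z0 Z0 ⇒ p b b Z0 ⇒ p b b b
  List ⇒ p Z0 ⇒ p Z0 Z0 ⇒ p b Z0 ⇒ p b Z0 Z0 ⇒ p b b Z0 ⇒ p b b b

p b b b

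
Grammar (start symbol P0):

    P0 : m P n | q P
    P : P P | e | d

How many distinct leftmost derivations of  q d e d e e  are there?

14

Parse trees for q d e d e e (showing first 6 of 14):
  [P0 q [P [P d] [P [P e] [P [P d] [P [P e] [P e]]]]]]
  [P0 q [P [P d] [P [P e] [P [P [P d] [P e]] [P e]]]]]
  [P0 q [P [P d] [P [P [P e] [P d]] [P [P e] [P e]]]]]
  [P0 q [P [P d] [P [P [P e] [P [P d] [P e]]] [P e]]]]
  [P0 q [P [P d] [P [P [P [P e] [P d]] [P e]] [P e]]]]
  [P0 q [P [P [P d] [P e]] [P [P d] [P [P e] [P e]]]]]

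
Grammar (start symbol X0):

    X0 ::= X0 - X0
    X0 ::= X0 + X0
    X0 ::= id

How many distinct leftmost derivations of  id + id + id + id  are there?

5

Parse trees for id + id + id + id:
  [X0 [X0 id] + [X0 [X0 id] + [X0 [X0 id] + [X0 id]]]]
  [X0 [X0 id] + [X0 [X0 [X0 id] + [X0 id]] + [X0 id]]]
  [X0 [X0 [X0 id] + [X0 id]] + [X0 [X0 id] + [X0 id]]]
  [X0 [X0 [X0 id] + [X0 [X0 id] + [X0 id]]] + [X0 id]]
  [X0 [X0 [X0 [X0 id] + [X0 id]] + [X0 id]] + [X0 id]]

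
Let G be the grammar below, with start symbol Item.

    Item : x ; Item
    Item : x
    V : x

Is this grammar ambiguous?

(V is unreachable from Item, so its rules don't affect L(Item).) Right-recursive list with a separator: after each atom, whether the separator follows determines the rule. One parse per string.

Unambiguous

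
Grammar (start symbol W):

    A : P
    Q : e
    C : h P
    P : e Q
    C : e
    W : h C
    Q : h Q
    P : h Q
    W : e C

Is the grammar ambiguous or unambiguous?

Unambiguous

(A is unreachable from W, so its rules don't affect L(W).) Each reachable nonterminal has at most one production per leading terminal, and all productions are right-linear; the derivation is determined token-by-token.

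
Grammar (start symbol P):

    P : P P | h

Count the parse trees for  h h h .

2

Parse trees for h h h:
  [P [P h] [P [P h] [P h]]]
  [P [P [P h] [P h]] [P h]]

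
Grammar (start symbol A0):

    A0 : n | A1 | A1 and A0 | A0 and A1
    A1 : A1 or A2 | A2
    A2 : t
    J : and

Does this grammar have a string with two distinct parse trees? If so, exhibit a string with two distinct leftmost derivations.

Witness: t and t

Derivation 1: A0 ⇒ A1 and A0 ⇒ A2 and A0 ⇒ t and A0 ⇒ t and A1 ⇒ t and A2 ⇒ t and t
Derivation 2: A0 ⇒ A0 and A1 ⇒ A1 and A1 ⇒ A2 and A1 ⇒ t and A1 ⇒ t and A2 ⇒ t and t

Two distinct leftmost derivations for the same string.

Ambiguous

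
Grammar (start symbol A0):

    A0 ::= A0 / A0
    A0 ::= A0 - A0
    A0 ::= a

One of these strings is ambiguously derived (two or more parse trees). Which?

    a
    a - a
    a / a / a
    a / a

a / a / a

a: 1 tree
a - a: 1 tree
a / a / a: 2 trees
a / a: 1 tree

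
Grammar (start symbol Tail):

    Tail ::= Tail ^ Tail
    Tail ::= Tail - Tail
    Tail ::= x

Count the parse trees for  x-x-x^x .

5

Parse trees for x-x-x^x:
  [Tail [Tail [Tail x] - [Tail [Tail x] - [Tail x]]] ^ [Tail x]]
  [Tail [Tail [Tail [Tail x] - [Tail x]] - [Tail x]] ^ [Tail x]]
  [Tail [Tail x] - [Tail [Tail [Tail x] - [Tail x]] ^ [Tail x]]]
  [Tail [Tail x] - [Tail [Tail x] - [Tail [Tail x] ^ [Tail x]]]]
  [Tail [Tail [Tail x] - [Tail x]] - [Tail [Tail x] ^ [Tail x]]]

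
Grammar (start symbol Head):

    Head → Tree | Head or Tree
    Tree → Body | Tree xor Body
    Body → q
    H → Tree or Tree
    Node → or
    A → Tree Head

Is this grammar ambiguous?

(H, Node, A are unreachable from Head, so their rules don't affect L(Head).) This is a standard precedence ladder (Head over Tree over Body), with each level left-recursive on its own operator ('or' at Head, 'xor' at Tree). That structure is LR(1), hence unambiguous.

Unambiguous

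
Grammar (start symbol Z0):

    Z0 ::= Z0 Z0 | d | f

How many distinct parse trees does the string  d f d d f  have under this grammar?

14

Parse trees for d f d d f (showing first 6 of 14):
  [Z0 [Z0 d] [Z0 [Z0 f] [Z0 [Z0 d] [Z0 [Z0 d] [Z0 f]]]]]
  [Z0 [Z0 d] [Z0 [Z0 f] [Z0 [Z0 [Z0 d] [Z0 d]] [Z0 f]]]]
  [Z0 [Z0 d] [Z0 [Z0 [Z0 f] [Z0 d]] [Z0 [Z0 d] [Z0 f]]]]
  [Z0 [Z0 d] [Z0 [Z0 [Z0 f] [Z0 [Z0 d] [Z0 d]]] [Z0 f]]]
  [Z0 [Z0 d] [Z0 [Z0 [Z0 [Z0 f] [Z0 d]] [Z0 d]] [Z0 f]]]
  [Z0 [Z0 [Z0 d] [Z0 f]] [Z0 [Z0 d] [Z0 [Z0 d] [Z0 f]]]]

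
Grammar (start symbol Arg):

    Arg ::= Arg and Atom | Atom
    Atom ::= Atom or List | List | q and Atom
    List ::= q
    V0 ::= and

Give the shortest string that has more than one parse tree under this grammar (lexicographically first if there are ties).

q and q

length 1: no string has ≥2 trees
length 3: q and q has 2 parse trees

Two derivations of q and q:
  Arg ⇒ Arg and Atom ⇒ Atom and Atom ⇒ List and Atom ⇒ q and Atom ⇒ q and List ⇒ q and q
  Arg ⇒ Atom ⇒ q and Atom ⇒ q and List ⇒ q and q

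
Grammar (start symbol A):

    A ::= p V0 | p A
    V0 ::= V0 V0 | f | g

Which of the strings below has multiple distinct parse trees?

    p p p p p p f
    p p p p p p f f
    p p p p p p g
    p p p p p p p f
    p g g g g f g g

p g g g g f g g

p p p p p p f: 1 tree
p p p p p p f f: 1 tree
p p p p p p g: 1 tree
p p p p p p p f: 1 tree
p g g g g f g g: 132 trees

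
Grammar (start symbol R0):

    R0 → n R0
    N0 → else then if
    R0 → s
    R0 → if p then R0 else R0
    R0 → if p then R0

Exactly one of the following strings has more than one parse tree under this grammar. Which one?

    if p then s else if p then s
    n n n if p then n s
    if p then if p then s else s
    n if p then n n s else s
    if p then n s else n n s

if p then if p then s else s

if p then s else if p then s: 1 tree
n n n if p then n s: 1 tree
if p then if p then s else s: 2 trees
n if p then n n s else s: 1 tree
if p then n s else n n s: 1 tree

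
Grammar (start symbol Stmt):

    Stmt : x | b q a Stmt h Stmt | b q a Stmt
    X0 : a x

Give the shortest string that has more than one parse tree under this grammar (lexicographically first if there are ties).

length 1: no string has ≥2 trees
length 4: no string has ≥2 trees
length 6: no string has ≥2 trees
length 7: no string has ≥2 trees
length 9: b q a b q a x h x has 2 parse trees

Two derivations of b q a b q a x h x:
  Stmt ⇒ b q a Stmt h Stmt ⇒ b q a b q a Stmt h Stmt ⇒ b q a b q a x h Stmt ⇒ b q a b q a x h x
  Stmt ⇒ b q a Stmt ⇒ b q a b q a Stmt h Stmt ⇒ b q a b q a x h Stmt ⇒ b q a b q a x h x

b q a b q a x h x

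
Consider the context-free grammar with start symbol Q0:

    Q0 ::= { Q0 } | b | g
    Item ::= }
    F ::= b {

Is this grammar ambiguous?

(Item, F are unreachable from Q0, so their rules don't affect L(Q0).) Each string is a nest of matched brackets around a single atom. An opening bracket forces the recursive rule; an atom forces the base rule.

Unambiguous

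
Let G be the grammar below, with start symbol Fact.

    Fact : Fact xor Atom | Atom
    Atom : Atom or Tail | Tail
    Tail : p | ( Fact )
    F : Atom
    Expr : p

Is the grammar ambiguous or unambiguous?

(F, Expr are unreachable from Fact, so their rules don't affect L(Fact).) This is a standard precedence ladder (Fact over Atom over Tail), with each level left-recursive on its own operator ('xor' at Fact, 'or' at Atom). That structure is LR(1), hence unambiguous.

Unambiguous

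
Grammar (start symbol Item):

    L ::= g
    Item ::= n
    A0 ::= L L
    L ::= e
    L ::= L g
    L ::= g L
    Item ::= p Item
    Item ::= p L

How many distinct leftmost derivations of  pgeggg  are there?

Parse trees for pgeggg:
  [Item p [L [L [L [L g [L e]] g] g] g]]
  [Item p [L [L [L g [L [L e] g]] g] g]]
  [Item p [L [L g [L [L [L e] g] g]] g]]
  [Item p [L g [L [L [L [L e] g] g] g]]]

4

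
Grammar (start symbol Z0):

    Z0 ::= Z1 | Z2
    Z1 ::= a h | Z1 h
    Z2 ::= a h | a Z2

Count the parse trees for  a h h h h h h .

1

Parse trees for a h h h h h h:
  [Z0 [Z1 [Z1 [Z1 [Z1 [Z1 [Z1 a h] h] h] h] h] h]]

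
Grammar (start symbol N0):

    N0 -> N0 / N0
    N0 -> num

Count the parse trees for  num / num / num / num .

5

Parse trees for num / num / num / num:
  [N0 [N0 num] / [N0 [N0 num] / [N0 [N0 num] / [N0 num]]]]
  [N0 [N0 num] / [N0 [N0 [N0 num] / [N0 num]] / [N0 num]]]
  [N0 [N0 [N0 num] / [N0 num]] / [N0 [N0 num] / [N0 num]]]
  [N0 [N0 [N0 num] / [N0 [N0 num] / [N0 num]]] / [N0 num]]
  [N0 [N0 [N0 [N0 num] / [N0 num]] / [N0 num]] / [N0 num]]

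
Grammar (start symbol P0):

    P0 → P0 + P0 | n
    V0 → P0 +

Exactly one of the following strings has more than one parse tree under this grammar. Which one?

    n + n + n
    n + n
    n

n + n + n: 2 trees
n + n: 1 tree
n: 1 tree

n + n + n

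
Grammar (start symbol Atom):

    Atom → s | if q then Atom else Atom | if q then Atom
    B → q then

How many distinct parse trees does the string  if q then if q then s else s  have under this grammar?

2

Parse trees for if q then if q then s else s:
  [Atom if q then [Atom if q then [Atom s]] else [Atom s]]
  [Atom if q then [Atom if q then [Atom s] else [Atom s]]]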